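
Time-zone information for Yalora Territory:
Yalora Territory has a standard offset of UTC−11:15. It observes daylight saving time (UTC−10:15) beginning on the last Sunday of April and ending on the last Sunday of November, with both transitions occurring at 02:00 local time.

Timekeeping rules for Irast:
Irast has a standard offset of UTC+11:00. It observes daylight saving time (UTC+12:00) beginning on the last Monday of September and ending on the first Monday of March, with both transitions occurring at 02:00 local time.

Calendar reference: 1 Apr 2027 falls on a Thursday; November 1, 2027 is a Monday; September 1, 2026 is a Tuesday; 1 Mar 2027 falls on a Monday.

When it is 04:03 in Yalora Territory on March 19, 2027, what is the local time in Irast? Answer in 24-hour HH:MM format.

1 April 2027 is a Thursday, so Sundays fall on 4, 11, 18, 25; the last is April 25.
1 November 2027 is a Monday, so Sundays fall on 7, 14, 21, 28; the last is November 28.
March 19, 2027 is outside the daylight-saving period (25 April – 28 November), so Yalora Territory is on standard time, UTC−11:15.
04:03 Yalora Territory + 11h15m = 15:18 UTC.
1 September 2026 is a Tuesday, so Mondays fall on 7, 14, 21, 28; the last is September 28.
1 March 2027 is a Monday, so the first Monday is March 1.
At the standard offset (UTC+11:00), 15:18 UTC + 11h = 02:18 Irast standard time (rolling into the next day, 20 March 2027).
The standard-time date in Irast, March 20, 2027, does not fall between 28 September 2026 and 1 March 2027, so daylight saving is not in effect and Irast is at UTC+11:00.
15:18 UTC + 11h = 02:18 Irast (rolling into the next day, 20 March 2027).

02:18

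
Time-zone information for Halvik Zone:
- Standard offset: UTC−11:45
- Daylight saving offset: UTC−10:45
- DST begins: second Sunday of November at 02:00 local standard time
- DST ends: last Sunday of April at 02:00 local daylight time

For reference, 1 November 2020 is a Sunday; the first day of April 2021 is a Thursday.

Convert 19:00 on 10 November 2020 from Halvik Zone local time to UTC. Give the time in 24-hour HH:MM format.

05:45

1 November 2020 is a Sunday, so the first Sunday is November 1 and the second is November 8.
1 April 2021 is a Thursday, so Sundays fall on 4, 11, 18, 25; the last is April 25.
Daylight saving runs 8 November 2020 – 25 April 2021; 10 November 2020 is inside that window, so Halvik Zone is at UTC−10:45.
19:00 local + 10h45m = 05:45 UTC (rolling into the next day, 11 November 2020).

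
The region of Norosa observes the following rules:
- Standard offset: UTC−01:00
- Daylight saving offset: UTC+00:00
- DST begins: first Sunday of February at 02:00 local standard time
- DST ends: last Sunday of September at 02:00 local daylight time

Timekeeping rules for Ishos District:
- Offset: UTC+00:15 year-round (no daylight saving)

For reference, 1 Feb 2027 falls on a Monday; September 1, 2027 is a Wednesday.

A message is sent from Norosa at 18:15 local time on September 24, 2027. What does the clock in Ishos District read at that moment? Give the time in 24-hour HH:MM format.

18:30

1 February 2027 is a Monday, so the first Sunday is February 7.
1 September 2027 is a Wednesday, so Sundays fall on 5, 12, 19, 26; the last is September 26.
Daylight saving runs 7 February – 26 September; September 24, 2027 is inside that window, so Norosa is at UTC+00:00.
18:15 Norosa − 0h = 18:15 UTC.
Ishos District has no daylight saving, so its offset is UTC+00:15 year-round.
18:15 UTC + 0h15m = 18:30 Ishos District.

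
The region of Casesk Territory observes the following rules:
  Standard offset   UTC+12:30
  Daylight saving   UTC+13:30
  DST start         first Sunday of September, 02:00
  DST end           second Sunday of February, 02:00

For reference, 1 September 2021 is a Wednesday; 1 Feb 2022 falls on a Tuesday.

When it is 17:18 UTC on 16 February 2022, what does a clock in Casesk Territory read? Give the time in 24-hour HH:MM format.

1 September 2021 is a Wednesday, so the first Sunday is September 5.
1 February 2022 is a Tuesday, so the first Sunday is February 6 and the second is February 13.
At the standard offset (UTC+12:30), 17:18 UTC + 12h30m = 05:48 Casesk Territory standard time (rolling into the next day, 17 February 2022).
The standard-time date in Casesk Territory, 17 February 2022, is outside the daylight-saving period (5 September 2021 – 13 February 2022), so Casesk Territory is on standard time, UTC+12:30.
17:18 UTC + 12h30m = 05:48 local (rolling into the next day, 17 February 2022).

05:48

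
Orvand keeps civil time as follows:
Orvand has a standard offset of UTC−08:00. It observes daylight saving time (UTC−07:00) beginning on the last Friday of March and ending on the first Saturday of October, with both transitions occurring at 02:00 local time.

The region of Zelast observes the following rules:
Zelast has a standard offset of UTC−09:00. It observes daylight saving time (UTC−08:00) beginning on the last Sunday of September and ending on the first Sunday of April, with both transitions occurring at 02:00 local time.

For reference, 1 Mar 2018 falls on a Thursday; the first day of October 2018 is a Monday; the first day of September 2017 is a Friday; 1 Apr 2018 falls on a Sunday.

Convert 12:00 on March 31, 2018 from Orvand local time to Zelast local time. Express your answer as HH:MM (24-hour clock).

1 March 2018 is a Thursday, so Fridays fall on 2, 9, 16, 23, 30; the last is March 30.
1 October 2018 is a Monday, so the first Saturday is October 6.
March 31, 2018 falls between 30 March and 6 October, so daylight saving is in effect and Orvand is at UTC−07:00.
12:00 Orvand + 7h = 19:00 UTC.
1 September 2017 is a Friday, so Sundays fall on 3, 10, 17, 24; the last is September 24.
1 April 2018 is a Sunday, so the first Sunday is April 1.
At the standard offset (UTC−09:00), 19:00 UTC − 9h = 10:00 Zelast standard time.
The standard-time date in Zelast, March 31, 2018, falls between 24 September 2017 and 1 April 2018, so daylight saving is in effect and Zelast is at UTC−08:00.
19:00 UTC − 8h = 11:00 Zelast.

11:00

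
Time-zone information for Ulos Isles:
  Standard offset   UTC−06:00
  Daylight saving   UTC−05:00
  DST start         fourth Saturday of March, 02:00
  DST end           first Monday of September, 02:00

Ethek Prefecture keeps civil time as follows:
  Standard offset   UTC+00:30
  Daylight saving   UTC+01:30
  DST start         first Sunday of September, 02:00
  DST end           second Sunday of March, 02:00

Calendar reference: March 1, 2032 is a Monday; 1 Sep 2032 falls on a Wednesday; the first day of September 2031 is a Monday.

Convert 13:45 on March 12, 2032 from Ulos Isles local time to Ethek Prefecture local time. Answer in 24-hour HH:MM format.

1 March 2032 is a Monday, so the first Saturday is March 6 and the fourth is March 27.
1 September 2032 is a Wednesday, so the first Monday is September 6.
March 12, 2032 is outside the daylight-saving period (27 March – 6 September), so Ulos Isles is on standard time, UTC−06:00.
13:45 Ulos Isles + 6h = 19:45 UTC.
1 September 2031 is a Monday, so the first Sunday is September 7.
1 March 2032 is a Monday, so the first Sunday is March 7 and the second is March 14.
At the standard offset (UTC+00:30), 19:45 UTC + 0h30m = 20:15 Ethek Prefecture standard time.
The standard-time date in Ethek Prefecture, March 12, 2032, lies within the daylight-saving period (7 September 2031 – 14 March 2032), so Ethek Prefecture is on daylight time, UTC+01:30.
19:45 UTC + 1h30m = 21:15 Ethek Prefecture.

21:15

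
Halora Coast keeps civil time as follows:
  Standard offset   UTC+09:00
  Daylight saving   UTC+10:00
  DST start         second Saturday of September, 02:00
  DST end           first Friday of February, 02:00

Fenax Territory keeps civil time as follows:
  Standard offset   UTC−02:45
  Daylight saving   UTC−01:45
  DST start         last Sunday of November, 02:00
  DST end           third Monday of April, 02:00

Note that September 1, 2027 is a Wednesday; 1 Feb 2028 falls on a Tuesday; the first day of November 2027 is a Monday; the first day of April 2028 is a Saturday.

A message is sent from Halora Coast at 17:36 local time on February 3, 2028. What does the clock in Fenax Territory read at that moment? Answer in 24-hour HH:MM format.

1 September 2027 is a Wednesday, so the first Saturday is September 4 and the second is September 11.
1 February 2028 is a Tuesday, so the first Friday is February 4.
February 3, 2028 lies within the daylight-saving period (11 September 2027 – 4 February 2028), so Halora Coast is on daylight time, UTC+10:00.
17:36 Halora Coast − 10h = 07:36 UTC.
1 November 2027 is a Monday, so Sundays fall on 7, 14, 21, 28; the last is November 28.
1 April 2028 is a Saturday, so the first Monday is April 3 and the third is April 17.
At the standard offset (UTC−02:45), 07:36 UTC − 2h45m = 04:51 Fenax Territory standard time.
The standard-time date in Fenax Territory, February 3, 2028, lies within the daylight-saving period (28 November 2027 – 17 April 2028), so Fenax Territory is on daylight time, UTC−01:45.
07:36 UTC − 1h45m = 05:51 Fenax Territory.

05:51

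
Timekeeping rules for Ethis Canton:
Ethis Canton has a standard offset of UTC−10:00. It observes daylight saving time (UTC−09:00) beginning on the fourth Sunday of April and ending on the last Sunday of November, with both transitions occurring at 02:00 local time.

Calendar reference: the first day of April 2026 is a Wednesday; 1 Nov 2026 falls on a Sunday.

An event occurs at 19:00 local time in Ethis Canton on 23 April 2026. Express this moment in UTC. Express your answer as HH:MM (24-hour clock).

05:00

1 April 2026 is a Wednesday, so the first Sunday is April 5 and the fourth is April 26.
1 November 2026 is a Sunday, so Sundays fall on 1, 8, 15, 22, 29; the last is November 29.
23 April 2026 is outside the daylight-saving period (26 April – 29 November), so Ethis Canton is on standard time, UTC−10:00.
19:00 local + 10h = 05:00 UTC (rolling into the next day, 24 April 2026).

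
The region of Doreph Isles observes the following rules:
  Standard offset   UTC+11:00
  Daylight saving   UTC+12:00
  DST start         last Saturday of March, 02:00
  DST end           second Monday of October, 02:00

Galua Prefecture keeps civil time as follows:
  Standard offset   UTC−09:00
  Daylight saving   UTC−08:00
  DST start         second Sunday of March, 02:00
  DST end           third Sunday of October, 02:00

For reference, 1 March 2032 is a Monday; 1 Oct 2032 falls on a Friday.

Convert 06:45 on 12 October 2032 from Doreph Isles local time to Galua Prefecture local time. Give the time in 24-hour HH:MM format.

11:45

1 March 2032 is a Monday, so Saturdays fall on 6, 13, 20, 27; the last is March 27.
1 October 2032 is a Friday, so the first Monday is October 4 and the second is October 11.
Daylight saving runs 27 March – 11 October; 12 October 2032 is outside that window, so Doreph Isles is on standard time at UTC+11:00.
06:45 Doreph Isles − 11h = 19:45 UTC (rolling into the previous day, 11 October 2032).
1 March 2032 is a Monday, so the first Sunday is March 7 and the second is March 14.
1 October 2032 is a Friday, so the first Sunday is October 3 and the third is October 17.
At the standard offset (UTC−09:00), 19:45 UTC − 9h = 10:45 Galua Prefecture standard time.
The standard-time date in Galua Prefecture, 11 October 2032, falls between 14 March and 17 October, so daylight saving is in effect and Galua Prefecture is at UTC−08:00.
19:45 UTC − 8h = 11:45 Galua Prefecture.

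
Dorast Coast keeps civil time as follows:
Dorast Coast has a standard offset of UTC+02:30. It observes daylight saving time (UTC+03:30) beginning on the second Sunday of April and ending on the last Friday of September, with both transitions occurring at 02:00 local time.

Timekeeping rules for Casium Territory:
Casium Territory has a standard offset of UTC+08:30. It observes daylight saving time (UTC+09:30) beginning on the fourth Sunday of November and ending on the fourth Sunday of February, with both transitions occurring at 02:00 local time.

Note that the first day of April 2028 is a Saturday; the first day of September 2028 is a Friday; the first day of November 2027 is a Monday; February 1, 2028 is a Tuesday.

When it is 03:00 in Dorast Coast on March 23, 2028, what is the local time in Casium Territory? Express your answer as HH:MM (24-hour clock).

09:00

1 April 2028 is a Saturday, so the first Sunday is April 2 and the second is April 9.
1 September 2028 is a Friday, so Fridays fall on 1, 8, 15, 22, 29; the last is September 29.
Daylight saving runs 9 April – 29 September; March 23, 2028 is outside that window, so Dorast Coast is on standard time at UTC+02:30.
03:00 Dorast Coast − 2h30m = 00:30 UTC.
1 November 2027 is a Monday, so the first Sunday is November 7 and the fourth is November 28.
1 February 2028 is a Tuesday, so the first Sunday is February 6 and the fourth is February 27.
At the standard offset (UTC+08:30), 00:30 UTC + 8h30m = 09:00 Casium Territory standard time.
The standard-time date in Casium Territory, March 23, 2028, is outside the daylight-saving period (28 November 2027 – 27 February 2028), so Casium Territory is on standard time, UTC+08:30.
00:30 UTC + 8h30m = 09:00 Casium Territory.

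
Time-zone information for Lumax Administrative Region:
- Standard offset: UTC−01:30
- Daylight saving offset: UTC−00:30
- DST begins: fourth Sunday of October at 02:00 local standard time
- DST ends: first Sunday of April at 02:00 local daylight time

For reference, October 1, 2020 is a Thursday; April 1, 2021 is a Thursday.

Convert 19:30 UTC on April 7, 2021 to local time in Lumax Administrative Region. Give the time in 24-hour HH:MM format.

18:00

1 October 2020 is a Thursday, so the first Sunday is October 4 and the fourth is October 25.
1 April 2021 is a Thursday, so the first Sunday is April 4.
At the standard offset (UTC−01:30), 19:30 UTC − 1h30m = 18:00 Lumax Administrative Region standard time.
The standard-time date in Lumax Administrative Region, April 7, 2021, does not fall between 25 October 2020 and 4 April 2021, so daylight saving is not in effect and Lumax Administrative Region is at UTC−01:30.
19:30 UTC − 1h30m = 18:00 local.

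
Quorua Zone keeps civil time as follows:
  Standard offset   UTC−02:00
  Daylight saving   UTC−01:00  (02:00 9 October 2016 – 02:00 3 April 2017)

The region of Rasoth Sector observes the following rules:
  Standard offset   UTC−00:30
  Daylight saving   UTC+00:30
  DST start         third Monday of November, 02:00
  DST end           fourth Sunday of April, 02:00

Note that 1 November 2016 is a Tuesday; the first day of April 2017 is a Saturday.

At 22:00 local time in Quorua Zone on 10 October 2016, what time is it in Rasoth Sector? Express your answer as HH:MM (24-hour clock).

10 October 2016 lies within the daylight-saving period (9 October 2016 – 3 April 2017), so Quorua Zone is on daylight time, UTC−01:00.
22:00 Quorua Zone + 1h = 23:00 UTC.
1 November 2016 is a Tuesday, so the first Monday is November 7 and the third is November 21.
1 April 2017 is a Saturday, so the first Sunday is April 2 and the fourth is April 23.
At the standard offset (UTC−00:30), 23:00 UTC − 0h30m = 22:30 Rasoth Sector standard time.
The standard-time date in Rasoth Sector, 10 October 2016, does not fall between 21 November 2016 and 23 April 2017, so daylight saving is not in effect and Rasoth Sector is at UTC−00:30.
23:00 UTC − 0h30m = 22:30 Rasoth Sector.

22:30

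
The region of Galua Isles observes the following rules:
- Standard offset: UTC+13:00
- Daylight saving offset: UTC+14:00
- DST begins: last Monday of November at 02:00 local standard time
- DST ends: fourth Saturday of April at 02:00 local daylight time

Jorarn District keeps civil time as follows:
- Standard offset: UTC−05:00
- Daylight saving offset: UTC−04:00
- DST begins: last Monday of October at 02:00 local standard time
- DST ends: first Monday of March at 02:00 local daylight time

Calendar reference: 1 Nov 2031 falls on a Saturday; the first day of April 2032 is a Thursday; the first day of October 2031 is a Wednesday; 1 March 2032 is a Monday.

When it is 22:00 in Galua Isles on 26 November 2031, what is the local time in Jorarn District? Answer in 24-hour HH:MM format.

04:00

1 November 2031 is a Saturday, so Mondays fall on 3, 10, 17, 24; the last is November 24.
1 April 2032 is a Thursday, so the first Saturday is April 3 and the fourth is April 24.
Daylight saving runs 24 November 2031 – 24 April 2032; 26 November 2031 is inside that window, so Galua Isles is at UTC+14:00.
22:00 Galua Isles − 14h = 08:00 UTC.
1 October 2031 is a Wednesday, so Mondays fall on 6, 13, 20, 27; the last is October 27.
1 March 2032 is a Monday, so the first Monday is March 1.
At the standard offset (UTC−05:00), 08:00 UTC − 5h = 03:00 Jorarn District standard time.
Daylight saving runs 27 October 2031 – 1 March 2032; the standard-time date in Jorarn District, 26 November 2031, is inside that window, so Jorarn District is at UTC−04:00.
08:00 UTC − 4h = 04:00 Jorarn District.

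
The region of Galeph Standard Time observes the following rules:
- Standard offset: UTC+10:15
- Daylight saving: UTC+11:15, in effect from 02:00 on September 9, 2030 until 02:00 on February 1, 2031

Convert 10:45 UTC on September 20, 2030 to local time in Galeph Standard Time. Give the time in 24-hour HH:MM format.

22:00

At the standard offset (UTC+10:15), 10:45 UTC + 10h15m = 21:00 Galeph Standard Time standard time.
Daylight saving runs 9 September 2030 – 1 February 2031; the standard-time date in Galeph Standard Time, September 20, 2030, is inside that window, so Galeph Standard Time is at UTC+11:15.
10:45 UTC + 11h15m = 22:00 local.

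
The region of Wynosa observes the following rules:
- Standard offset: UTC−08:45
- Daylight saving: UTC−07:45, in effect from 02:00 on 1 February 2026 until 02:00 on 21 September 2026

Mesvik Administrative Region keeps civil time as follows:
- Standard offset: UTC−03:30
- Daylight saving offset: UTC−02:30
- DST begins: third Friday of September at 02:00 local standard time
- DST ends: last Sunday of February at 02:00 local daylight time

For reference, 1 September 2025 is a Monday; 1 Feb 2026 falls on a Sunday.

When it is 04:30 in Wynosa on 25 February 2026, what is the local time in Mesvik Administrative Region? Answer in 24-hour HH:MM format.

08:45

25 February 2026 lies within the daylight-saving period (1 February – 21 September), so Wynosa is on daylight time, UTC−07:45.
04:30 Wynosa + 7h45m = 12:15 UTC.
1 September 2025 is a Monday, so the first Friday is September 5 and the third is September 19.
1 February 2026 is a Sunday, so Sundays fall on 1, 8, 15, 22; the last is February 22.
At the standard offset (UTC−03:30), 12:15 UTC − 3h30m = 08:45 Mesvik Administrative Region standard time.
The standard-time date in Mesvik Administrative Region, 25 February 2026, is outside the daylight-saving period (19 September 2025 – 22 February 2026), so Mesvik Administrative Region is on standard time, UTC−03:30.
12:15 UTC − 3h30m = 08:45 Mesvik Administrative Region.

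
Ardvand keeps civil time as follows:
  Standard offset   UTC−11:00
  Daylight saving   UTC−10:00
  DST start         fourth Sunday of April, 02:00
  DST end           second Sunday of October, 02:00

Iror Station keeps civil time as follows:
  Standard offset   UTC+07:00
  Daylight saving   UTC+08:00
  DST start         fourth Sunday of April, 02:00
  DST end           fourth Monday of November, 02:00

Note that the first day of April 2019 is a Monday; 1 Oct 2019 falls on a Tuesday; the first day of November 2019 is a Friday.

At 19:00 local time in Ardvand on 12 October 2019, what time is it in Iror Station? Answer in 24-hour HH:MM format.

1 April 2019 is a Monday, so the first Sunday is April 7 and the fourth is April 28.
1 October 2019 is a Tuesday, so the first Sunday is October 6 and the second is October 13.
Daylight saving runs 28 April – 13 October; 12 October 2019 is inside that window, so Ardvand is at UTC−10:00.
19:00 Ardvand + 10h = 05:00 UTC (rolling into the next day, 13 October 2019).
1 April 2019 is a Monday, so the first Sunday is April 7 and the fourth is April 28.
1 November 2019 is a Friday, so the first Monday is November 4 and the fourth is November 25.
At the standard offset (UTC+07:00), 05:00 UTC + 7h = 12:00 Iror Station standard time.
Daylight saving runs 28 April – 25 November; the standard-time date in Iror Station, 13 October 2019, is inside that window, so Iror Station is at UTC+08:00.
05:00 UTC + 8h = 13:00 Iror Station.

13:00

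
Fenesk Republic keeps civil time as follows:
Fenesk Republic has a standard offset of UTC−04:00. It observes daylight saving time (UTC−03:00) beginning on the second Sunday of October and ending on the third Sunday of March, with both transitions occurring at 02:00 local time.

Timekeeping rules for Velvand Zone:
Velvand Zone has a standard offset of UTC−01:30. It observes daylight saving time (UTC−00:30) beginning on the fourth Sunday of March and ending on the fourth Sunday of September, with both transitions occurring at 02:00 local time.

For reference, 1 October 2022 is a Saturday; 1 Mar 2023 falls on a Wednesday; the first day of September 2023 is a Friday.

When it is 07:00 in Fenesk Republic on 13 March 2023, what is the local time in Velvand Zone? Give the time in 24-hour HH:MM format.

1 October 2022 is a Saturday, so the first Sunday is October 2 and the second is October 9.
1 March 2023 is a Wednesday, so the first Sunday is March 5 and the third is March 19.
13 March 2023 falls between 9 October 2022 and 19 March 2023, so daylight saving is in effect and Fenesk Republic is at UTC−03:00.
07:00 Fenesk Republic + 3h = 10:00 UTC.
1 March 2023 is a Wednesday, so the first Sunday is March 5 and the fourth is March 26.
1 September 2023 is a Friday, so the first Sunday is September 3 and the fourth is September 24.
At the standard offset (UTC−01:30), 10:00 UTC − 1h30m = 08:30 Velvand Zone standard time.
The standard-time date in Velvand Zone, 13 March 2023, does not fall between 26 March and 24 September, so daylight saving is not in effect and Velvand Zone is at UTC−01:30.
10:00 UTC − 1h30m = 08:30 Velvand Zone.

08:30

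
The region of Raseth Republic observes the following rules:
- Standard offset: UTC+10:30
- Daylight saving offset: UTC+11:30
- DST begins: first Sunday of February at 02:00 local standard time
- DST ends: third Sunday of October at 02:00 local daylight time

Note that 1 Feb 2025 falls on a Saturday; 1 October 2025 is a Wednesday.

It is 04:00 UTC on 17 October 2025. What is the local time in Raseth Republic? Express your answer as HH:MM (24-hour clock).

15:30

1 February 2025 is a Saturday, so the first Sunday is February 2.
1 October 2025 is a Wednesday, so the first Sunday is October 5 and the third is October 19.
At the standard offset (UTC+10:30), 04:00 UTC + 10h30m = 14:30 Raseth Republic standard time.
Daylight saving runs 2 February – 19 October; the standard-time date in Raseth Republic, 17 October 2025, is inside that window, so Raseth Republic is at UTC+11:30.
04:00 UTC + 11h30m = 15:30 local.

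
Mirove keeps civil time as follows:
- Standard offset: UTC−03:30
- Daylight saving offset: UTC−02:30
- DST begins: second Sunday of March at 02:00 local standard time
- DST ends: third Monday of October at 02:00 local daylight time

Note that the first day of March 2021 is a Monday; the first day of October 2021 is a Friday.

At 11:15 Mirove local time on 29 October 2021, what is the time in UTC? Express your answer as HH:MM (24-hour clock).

1 March 2021 is a Monday, so the first Sunday is March 7 and the second is March 14.
1 October 2021 is a Friday, so the first Monday is October 4 and the third is October 18.
Daylight saving runs 14 March – 18 October; 29 October 2021 is outside that window, so Mirove is on standard time at UTC−03:30.
11:15 local + 3h30m = 14:45 UTC.

14:45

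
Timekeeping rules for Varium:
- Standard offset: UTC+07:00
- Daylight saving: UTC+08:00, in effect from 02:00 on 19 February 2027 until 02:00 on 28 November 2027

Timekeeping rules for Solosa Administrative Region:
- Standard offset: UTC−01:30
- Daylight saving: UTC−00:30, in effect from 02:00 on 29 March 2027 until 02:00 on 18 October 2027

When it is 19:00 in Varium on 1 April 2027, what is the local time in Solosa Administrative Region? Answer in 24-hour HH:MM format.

1 April 2027 lies within the daylight-saving period (19 February – 28 November), so Varium is on daylight time, UTC+08:00.
19:00 Varium − 8h = 11:00 UTC.
At the standard offset (UTC−01:30), 11:00 UTC − 1h30m = 09:30 Solosa Administrative Region standard time.
Daylight saving runs 29 March – 18 October; the standard-time date in Solosa Administrative Region, 1 April 2027, is inside that window, so Solosa Administrative Region is at UTC−00:30.
11:00 UTC − 0h30m = 10:30 Solosa Administrative Region.

10:30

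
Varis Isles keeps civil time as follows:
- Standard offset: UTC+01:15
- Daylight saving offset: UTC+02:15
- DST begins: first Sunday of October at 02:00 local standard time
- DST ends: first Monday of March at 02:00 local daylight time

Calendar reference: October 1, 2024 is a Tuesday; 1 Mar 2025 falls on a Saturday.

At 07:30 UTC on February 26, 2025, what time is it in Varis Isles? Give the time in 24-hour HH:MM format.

1 October 2024 is a Tuesday, so the first Sunday is October 6.
1 March 2025 is a Saturday, so the first Monday is March 3.
At the standard offset (UTC+01:15), 07:30 UTC + 1h15m = 08:45 Varis Isles standard time.
The standard-time date in Varis Isles, February 26, 2025, falls between 6 October 2024 and 3 March 2025, so daylight saving is in effect and Varis Isles is at UTC+02:15.
07:30 UTC + 2h15m = 09:45 local.

09:45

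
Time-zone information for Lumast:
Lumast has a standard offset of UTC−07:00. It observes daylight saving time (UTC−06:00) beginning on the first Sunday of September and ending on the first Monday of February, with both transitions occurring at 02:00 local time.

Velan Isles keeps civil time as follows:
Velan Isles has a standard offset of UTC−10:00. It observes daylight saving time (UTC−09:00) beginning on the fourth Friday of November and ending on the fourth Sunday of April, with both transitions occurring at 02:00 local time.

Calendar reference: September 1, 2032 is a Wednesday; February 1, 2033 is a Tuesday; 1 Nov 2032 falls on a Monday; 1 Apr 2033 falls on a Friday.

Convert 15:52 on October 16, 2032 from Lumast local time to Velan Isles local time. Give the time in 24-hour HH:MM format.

11:52

1 September 2032 is a Wednesday, so the first Sunday is September 5.
1 February 2033 is a Tuesday, so the first Monday is February 7.
October 16, 2032 lies within the daylight-saving period (5 September 2032 – 7 February 2033), so Lumast is on daylight time, UTC−06:00.
15:52 Lumast + 6h = 21:52 UTC.
1 November 2032 is a Monday, so the first Friday is November 5 and the fourth is November 26.
1 April 2033 is a Friday, so the first Sunday is April 3 and the fourth is April 24.
At the standard offset (UTC−10:00), 21:52 UTC − 10h = 11:52 Velan Isles standard time.
The standard-time date in Velan Isles, October 16, 2032, does not fall between 26 November 2032 and 24 April 2033, so daylight saving is not in effect and Velan Isles is at UTC−10:00.
21:52 UTC − 10h = 11:52 Velan Isles.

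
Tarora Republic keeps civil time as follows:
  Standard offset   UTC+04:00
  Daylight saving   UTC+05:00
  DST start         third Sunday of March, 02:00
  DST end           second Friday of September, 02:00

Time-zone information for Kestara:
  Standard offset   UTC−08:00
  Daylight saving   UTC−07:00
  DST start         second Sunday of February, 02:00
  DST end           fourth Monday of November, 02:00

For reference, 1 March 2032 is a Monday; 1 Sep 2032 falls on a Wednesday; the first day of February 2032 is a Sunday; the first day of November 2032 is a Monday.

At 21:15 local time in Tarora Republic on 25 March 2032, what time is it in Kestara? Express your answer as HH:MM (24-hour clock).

1 March 2032 is a Monday, so the first Sunday is March 7 and the third is March 21.
1 September 2032 is a Wednesday, so the first Friday is September 3 and the second is September 10.
Daylight saving runs 21 March – 10 September; 25 March 2032 is inside that window, so Tarora Republic is at UTC+05:00.
21:15 Tarora Republic − 5h = 16:15 UTC.
1 February 2032 is a Sunday, so the first Sunday is February 1 and the second is February 8.
1 November 2032 is a Monday, so the first Monday is November 1 and the fourth is November 22.
At the standard offset (UTC−08:00), 16:15 UTC − 8h = 08:15 Kestara standard time.
The standard-time date in Kestara, 25 March 2032, lies within the daylight-saving period (8 February – 22 November), so Kestara is on daylight time, UTC−07:00.
16:15 UTC − 7h = 09:15 Kestara.

09:15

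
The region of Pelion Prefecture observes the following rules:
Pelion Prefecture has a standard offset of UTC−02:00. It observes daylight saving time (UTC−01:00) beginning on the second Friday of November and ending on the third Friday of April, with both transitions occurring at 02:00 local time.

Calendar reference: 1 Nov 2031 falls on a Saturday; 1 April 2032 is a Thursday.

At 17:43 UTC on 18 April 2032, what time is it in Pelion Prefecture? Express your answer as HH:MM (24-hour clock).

15:43

1 November 2031 is a Saturday, so the first Friday is November 7 and the second is November 14.
1 April 2032 is a Thursday, so the first Friday is April 2 and the third is April 16.
At the standard offset (UTC−02:00), 17:43 UTC − 2h = 15:43 Pelion Prefecture standard time.
The standard-time date in Pelion Prefecture, 18 April 2032, is outside the daylight-saving period (14 November 2031 – 16 April 2032), so Pelion Prefecture is on standard time, UTC−02:00.
17:43 UTC − 2h = 15:43 local.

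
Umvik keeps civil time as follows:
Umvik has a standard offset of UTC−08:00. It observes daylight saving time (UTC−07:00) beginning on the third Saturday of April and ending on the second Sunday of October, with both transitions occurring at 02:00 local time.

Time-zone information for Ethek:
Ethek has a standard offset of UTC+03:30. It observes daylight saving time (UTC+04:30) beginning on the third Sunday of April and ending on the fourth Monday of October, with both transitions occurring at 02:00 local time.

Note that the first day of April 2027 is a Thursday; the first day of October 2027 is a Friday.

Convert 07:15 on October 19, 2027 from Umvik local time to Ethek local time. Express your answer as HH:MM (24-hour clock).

19:45

1 April 2027 is a Thursday, so the first Saturday is April 3 and the third is April 17.
1 October 2027 is a Friday, so the first Sunday is October 3 and the second is October 10.
October 19, 2027 is outside the daylight-saving period (17 April – 10 October), so Umvik is on standard time, UTC−08:00.
07:15 Umvik + 8h = 15:15 UTC.
1 April 2027 is a Thursday, so the first Sunday is April 4 and the third is April 18.
1 October 2027 is a Friday, so the first Monday is October 4 and the fourth is October 25.
At the standard offset (UTC+03:30), 15:15 UTC + 3h30m = 18:45 Ethek standard time.
The standard-time date in Ethek, October 19, 2027, falls between 18 April and 25 October, so daylight saving is in effect and Ethek is at UTC+04:30.
15:15 UTC + 4h30m = 19:45 Ethek.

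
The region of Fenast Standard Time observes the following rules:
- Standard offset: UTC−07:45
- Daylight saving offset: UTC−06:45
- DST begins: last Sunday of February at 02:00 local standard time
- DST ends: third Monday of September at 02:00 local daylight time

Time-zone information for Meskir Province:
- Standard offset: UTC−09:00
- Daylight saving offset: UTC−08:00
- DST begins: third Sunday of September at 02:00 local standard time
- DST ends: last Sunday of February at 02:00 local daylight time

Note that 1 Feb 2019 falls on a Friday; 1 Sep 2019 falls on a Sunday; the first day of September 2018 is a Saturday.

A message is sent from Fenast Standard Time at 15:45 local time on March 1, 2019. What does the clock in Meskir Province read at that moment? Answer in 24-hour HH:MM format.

13:30

1 February 2019 is a Friday, so Sundays fall on 3, 10, 17, 24; the last is February 24.
1 September 2019 is a Sunday, so the first Monday is September 2 and the third is September 16.
Daylight saving runs 24 February – 16 September; March 1, 2019 is inside that window, so Fenast Standard Time is at UTC−06:45.
15:45 Fenast Standard Time + 6h45m = 22:30 UTC.
1 September 2018 is a Saturday, so the first Sunday is September 2 and the third is September 16.
1 February 2019 is a Friday, so Sundays fall on 3, 10, 17, 24; the last is February 24.
At the standard offset (UTC−09:00), 22:30 UTC − 9h = 13:30 Meskir Province standard time.
Daylight saving runs 16 September 2018 – 24 February 2019; the standard-time date in Meskir Province, March 1, 2019, is outside that window, so Meskir Province is on standard time at UTC−09:00.
22:30 UTC − 9h = 13:30 Meskir Province.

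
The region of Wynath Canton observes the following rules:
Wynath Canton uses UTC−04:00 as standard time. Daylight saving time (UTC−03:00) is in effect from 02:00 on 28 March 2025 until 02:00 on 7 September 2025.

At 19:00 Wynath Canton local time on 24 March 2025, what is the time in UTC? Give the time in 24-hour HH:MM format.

Daylight saving runs 28 March – 7 September; 24 March 2025 is outside that window, so Wynath Canton is on standard time at UTC−04:00.
19:00 local + 4h = 23:00 UTC.

23:00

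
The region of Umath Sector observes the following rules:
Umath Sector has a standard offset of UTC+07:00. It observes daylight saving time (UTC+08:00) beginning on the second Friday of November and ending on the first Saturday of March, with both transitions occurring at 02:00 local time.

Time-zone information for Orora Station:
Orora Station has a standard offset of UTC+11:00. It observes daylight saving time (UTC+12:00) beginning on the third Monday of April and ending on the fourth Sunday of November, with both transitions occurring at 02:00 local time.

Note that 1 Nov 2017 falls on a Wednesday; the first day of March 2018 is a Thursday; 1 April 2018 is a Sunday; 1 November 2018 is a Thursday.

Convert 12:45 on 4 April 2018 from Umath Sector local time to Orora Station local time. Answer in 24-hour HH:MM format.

16:45

1 November 2017 is a Wednesday, so the first Friday is November 3 and the second is November 10.
1 March 2018 is a Thursday, so the first Saturday is March 3.
Daylight saving runs 10 November 2017 – 3 March 2018; 4 April 2018 is outside that window, so Umath Sector is on standard time at UTC+07:00.
12:45 Umath Sector − 7h = 05:45 UTC.
1 April 2018 is a Sunday, so the first Monday is April 2 and the third is April 16.
1 November 2018 is a Thursday, so the first Sunday is November 4 and the fourth is November 25.
At the standard offset (UTC+11:00), 05:45 UTC + 11h = 16:45 Orora Station standard time.
The standard-time date in Orora Station, 4 April 2018, is outside the daylight-saving period (16 April – 25 November), so Orora Station is on standard time, UTC+11:00.
05:45 UTC + 11h = 16:45 Orora Station.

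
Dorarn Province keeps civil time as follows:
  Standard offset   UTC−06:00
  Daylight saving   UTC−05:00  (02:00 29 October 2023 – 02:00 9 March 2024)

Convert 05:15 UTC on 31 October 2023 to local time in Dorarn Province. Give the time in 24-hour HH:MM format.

At the standard offset (UTC−06:00), 05:15 UTC − 6h = 23:15 Dorarn Province standard time (rolling into the previous day, 30 October 2023).
Daylight saving runs 29 October 2023 – 9 March 2024; the standard-time date in Dorarn Province, 30 October 2023, is inside that window, so Dorarn Province is at UTC−05:00.
05:15 UTC − 5h = 00:15 local.

00:15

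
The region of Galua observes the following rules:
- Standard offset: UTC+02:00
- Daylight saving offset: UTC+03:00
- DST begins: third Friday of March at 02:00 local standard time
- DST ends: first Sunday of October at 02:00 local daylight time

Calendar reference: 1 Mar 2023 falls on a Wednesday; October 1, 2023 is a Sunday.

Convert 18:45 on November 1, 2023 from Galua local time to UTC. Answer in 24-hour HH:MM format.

16:45

1 March 2023 is a Wednesday, so the first Friday is March 3 and the third is March 17.
1 October 2023 is a Sunday, so the first Sunday is October 1.
November 1, 2023 does not fall between 17 March and 1 October, so daylight saving is not in effect and Galua is at UTC+02:00.
18:45 local − 2h = 16:45 UTC.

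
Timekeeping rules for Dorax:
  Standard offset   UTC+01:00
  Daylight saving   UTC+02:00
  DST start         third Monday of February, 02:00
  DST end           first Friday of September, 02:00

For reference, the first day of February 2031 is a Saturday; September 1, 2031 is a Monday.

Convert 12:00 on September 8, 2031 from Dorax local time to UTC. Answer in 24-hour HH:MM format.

1 February 2031 is a Saturday, so the first Monday is February 3 and the third is February 17.
1 September 2031 is a Monday, so the first Friday is September 5.
September 8, 2031 does not fall between 17 February and 5 September, so daylight saving is not in effect and Dorax is at UTC+01:00.
12:00 local − 1h = 11:00 UTC.

11:00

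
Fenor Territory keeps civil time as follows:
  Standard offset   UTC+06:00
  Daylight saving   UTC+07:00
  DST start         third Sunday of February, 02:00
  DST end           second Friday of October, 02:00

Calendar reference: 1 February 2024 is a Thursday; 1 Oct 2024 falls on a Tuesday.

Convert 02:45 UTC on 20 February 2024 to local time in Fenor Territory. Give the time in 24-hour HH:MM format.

1 February 2024 is a Thursday, so the first Sunday is February 4 and the third is February 18.
1 October 2024 is a Tuesday, so the first Friday is October 4 and the second is October 11.
At the standard offset (UTC+06:00), 02:45 UTC + 6h = 08:45 Fenor Territory standard time.
The standard-time date in Fenor Territory, 20 February 2024, lies within the daylight-saving period (18 February – 11 October), so Fenor Territory is on daylight time, UTC+07:00.
02:45 UTC + 7h = 09:45 local.

09:45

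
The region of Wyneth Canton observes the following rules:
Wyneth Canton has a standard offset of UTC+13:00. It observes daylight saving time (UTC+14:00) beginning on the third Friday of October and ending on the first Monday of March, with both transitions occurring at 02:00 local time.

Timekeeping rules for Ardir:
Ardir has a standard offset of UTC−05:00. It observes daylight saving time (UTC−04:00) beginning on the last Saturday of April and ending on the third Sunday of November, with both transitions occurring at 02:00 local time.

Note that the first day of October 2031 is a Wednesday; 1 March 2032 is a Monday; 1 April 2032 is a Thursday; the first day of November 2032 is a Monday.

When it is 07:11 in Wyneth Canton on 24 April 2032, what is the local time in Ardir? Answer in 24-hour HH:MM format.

13:11

1 October 2031 is a Wednesday, so the first Friday is October 3 and the third is October 17.
1 March 2032 is a Monday, so the first Monday is March 1.
Daylight saving runs 17 October 2031 – 1 March 2032; 24 April 2032 is outside that window, so Wyneth Canton is on standard time at UTC+13:00.
07:11 Wyneth Canton − 13h = 18:11 UTC (rolling into the previous day, 23 April 2032).
1 April 2032 is a Thursday, so Saturdays fall on 3, 10, 17, 24; the last is April 24.
1 November 2032 is a Monday, so the first Sunday is November 7 and the third is November 21.
At the standard offset (UTC−05:00), 18:11 UTC − 5h = 13:11 Ardir standard time.
The standard-time date in Ardir, 23 April 2032, is outside the daylight-saving period (24 April – 21 November), so Ardir is on standard time, UTC−05:00.
18:11 UTC − 5h = 13:11 Ardir.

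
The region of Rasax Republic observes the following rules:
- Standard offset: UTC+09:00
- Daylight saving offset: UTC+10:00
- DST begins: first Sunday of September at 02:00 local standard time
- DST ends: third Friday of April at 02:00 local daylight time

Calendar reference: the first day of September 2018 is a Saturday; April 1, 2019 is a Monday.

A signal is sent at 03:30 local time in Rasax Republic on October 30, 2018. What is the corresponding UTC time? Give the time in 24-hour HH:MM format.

17:30

1 September 2018 is a Saturday, so the first Sunday is September 2.
1 April 2019 is a Monday, so the first Friday is April 5 and the third is April 19.
Daylight saving runs 2 September 2018 – 19 April 2019; October 30, 2018 is inside that window, so Rasax Republic is at UTC+10:00.
03:30 local − 10h = 17:30 UTC (rolling into the previous day, 29 October 2018).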